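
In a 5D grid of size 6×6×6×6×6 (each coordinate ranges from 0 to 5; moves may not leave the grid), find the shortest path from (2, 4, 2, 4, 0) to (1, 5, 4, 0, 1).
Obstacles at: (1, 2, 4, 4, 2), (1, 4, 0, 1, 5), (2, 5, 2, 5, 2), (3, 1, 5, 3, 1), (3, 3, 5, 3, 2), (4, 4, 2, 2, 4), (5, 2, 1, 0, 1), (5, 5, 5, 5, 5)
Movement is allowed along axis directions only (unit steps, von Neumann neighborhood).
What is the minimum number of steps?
9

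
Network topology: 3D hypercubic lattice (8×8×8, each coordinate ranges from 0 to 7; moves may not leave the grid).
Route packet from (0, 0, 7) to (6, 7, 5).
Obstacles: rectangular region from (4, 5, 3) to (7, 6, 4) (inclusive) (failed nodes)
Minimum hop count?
15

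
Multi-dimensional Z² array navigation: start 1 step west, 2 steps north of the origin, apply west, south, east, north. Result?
(-1, 2)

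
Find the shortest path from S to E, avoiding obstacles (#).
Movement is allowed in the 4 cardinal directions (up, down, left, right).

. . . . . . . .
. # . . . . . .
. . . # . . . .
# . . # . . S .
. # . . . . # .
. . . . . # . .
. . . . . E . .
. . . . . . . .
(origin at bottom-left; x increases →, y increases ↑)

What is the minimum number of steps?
6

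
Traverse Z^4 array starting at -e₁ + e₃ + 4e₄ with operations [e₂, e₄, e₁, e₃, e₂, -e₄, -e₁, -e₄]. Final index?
(-1, 2, 2, 3)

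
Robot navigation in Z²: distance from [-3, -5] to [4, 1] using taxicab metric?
13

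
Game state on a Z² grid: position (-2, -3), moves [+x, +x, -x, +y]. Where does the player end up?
(-1, -2)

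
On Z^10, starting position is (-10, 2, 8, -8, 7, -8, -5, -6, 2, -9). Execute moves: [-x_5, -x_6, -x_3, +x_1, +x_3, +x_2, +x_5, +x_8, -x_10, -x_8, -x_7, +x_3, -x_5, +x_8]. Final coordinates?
(-9, 3, 9, -8, 6, -9, -6, -5, 2, -10)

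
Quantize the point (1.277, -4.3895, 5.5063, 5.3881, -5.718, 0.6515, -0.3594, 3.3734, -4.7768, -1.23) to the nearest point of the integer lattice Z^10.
(1, -4, 6, 5, -6, 1, 0, 3, -5, -1)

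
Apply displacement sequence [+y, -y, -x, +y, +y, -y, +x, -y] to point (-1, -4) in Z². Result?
(-1, -4)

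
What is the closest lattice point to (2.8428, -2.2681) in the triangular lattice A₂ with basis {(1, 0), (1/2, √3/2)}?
(2.5, -2.598)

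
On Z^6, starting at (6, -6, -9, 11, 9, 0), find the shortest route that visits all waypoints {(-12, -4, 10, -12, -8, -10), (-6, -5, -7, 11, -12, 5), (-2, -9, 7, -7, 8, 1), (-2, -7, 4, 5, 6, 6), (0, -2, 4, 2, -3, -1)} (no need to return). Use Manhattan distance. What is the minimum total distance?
185
(one optimal route: (6, -6, -9, 11, 9, 0) → (-6, -5, -7, 11, -12, 5) → (0, -2, 4, 2, -3, -1) → (-2, -7, 4, 5, 6, 6) → (-2, -9, 7, -7, 8, 1) → (-12, -4, 10, -12, -8, -10))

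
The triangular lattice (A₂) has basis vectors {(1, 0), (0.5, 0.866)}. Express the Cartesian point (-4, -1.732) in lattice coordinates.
-3b₁ - 2b₂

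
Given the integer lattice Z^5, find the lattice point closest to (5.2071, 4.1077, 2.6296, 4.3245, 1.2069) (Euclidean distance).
(5, 4, 3, 4, 1)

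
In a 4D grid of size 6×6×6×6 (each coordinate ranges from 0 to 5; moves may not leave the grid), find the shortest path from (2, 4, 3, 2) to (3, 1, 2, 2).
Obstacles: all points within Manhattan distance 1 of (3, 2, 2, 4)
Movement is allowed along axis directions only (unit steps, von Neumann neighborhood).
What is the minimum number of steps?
5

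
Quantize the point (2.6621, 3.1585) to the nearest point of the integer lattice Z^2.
(3, 3)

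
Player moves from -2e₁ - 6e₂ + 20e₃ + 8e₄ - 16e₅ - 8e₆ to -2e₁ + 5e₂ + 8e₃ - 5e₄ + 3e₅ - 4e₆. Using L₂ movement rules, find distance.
28.4781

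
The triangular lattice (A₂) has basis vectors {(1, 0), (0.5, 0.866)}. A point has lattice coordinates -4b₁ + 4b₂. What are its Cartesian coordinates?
(-2, 3.464)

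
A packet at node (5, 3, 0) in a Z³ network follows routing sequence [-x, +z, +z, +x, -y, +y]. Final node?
(5, 3, 2)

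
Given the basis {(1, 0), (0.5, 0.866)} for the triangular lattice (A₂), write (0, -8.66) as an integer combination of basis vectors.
5b₁ - 10b₂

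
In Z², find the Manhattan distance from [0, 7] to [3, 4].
6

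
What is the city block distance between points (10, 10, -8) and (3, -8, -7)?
26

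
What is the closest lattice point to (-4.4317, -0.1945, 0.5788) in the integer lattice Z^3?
(-4, 0, 1)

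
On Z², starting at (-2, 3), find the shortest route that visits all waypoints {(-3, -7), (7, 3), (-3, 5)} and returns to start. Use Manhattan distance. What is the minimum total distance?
44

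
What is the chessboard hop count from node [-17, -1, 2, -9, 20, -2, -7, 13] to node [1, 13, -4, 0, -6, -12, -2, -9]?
26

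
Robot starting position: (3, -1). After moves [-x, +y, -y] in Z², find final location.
(2, -1)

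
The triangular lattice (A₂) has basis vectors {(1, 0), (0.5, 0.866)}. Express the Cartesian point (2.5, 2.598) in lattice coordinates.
b₁ + 3b₂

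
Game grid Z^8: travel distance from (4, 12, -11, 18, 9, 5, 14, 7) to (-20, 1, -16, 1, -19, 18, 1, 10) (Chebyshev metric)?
28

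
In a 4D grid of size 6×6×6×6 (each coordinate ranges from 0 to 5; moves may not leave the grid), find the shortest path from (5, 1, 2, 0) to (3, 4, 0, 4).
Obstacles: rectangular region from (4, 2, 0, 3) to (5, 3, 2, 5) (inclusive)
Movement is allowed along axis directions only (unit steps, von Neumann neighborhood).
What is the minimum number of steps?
11
(one shortest path: (5, 1, 2, 0) → (4, 1, 2, 0) → (3, 1, 2, 0) → (3, 2, 2, 0) → (3, 3, 2, 0) → (3, 4, 2, 0) → (3, 4, 1, 0) → (3, 4, 0, 0) → (3, 4, 0, 1) → (3, 4, 0, 2) → (3, 4, 0, 3) → (3, 4, 0, 4))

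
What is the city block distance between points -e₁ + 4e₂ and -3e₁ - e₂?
7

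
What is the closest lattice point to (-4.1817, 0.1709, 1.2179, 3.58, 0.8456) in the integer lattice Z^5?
(-4, 0, 1, 4, 1)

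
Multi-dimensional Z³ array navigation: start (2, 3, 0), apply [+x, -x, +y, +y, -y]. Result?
(2, 4, 0)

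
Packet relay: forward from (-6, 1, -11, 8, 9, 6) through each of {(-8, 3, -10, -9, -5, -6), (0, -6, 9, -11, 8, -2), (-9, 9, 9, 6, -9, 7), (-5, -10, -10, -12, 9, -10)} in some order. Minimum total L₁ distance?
185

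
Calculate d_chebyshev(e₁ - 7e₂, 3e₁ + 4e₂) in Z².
11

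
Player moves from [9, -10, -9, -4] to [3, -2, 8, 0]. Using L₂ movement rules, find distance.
20.1246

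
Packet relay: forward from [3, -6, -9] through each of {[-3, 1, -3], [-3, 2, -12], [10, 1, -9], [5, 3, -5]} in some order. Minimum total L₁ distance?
47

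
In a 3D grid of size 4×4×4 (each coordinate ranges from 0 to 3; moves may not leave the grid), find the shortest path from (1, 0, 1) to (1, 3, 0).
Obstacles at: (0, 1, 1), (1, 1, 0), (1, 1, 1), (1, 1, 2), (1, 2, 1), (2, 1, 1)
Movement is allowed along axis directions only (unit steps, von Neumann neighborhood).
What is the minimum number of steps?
6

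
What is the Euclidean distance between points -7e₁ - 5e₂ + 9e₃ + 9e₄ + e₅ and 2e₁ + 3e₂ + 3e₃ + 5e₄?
14.0712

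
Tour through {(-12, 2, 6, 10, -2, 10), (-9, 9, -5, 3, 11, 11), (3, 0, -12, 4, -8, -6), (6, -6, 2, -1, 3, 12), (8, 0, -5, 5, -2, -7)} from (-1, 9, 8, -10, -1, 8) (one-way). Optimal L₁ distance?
200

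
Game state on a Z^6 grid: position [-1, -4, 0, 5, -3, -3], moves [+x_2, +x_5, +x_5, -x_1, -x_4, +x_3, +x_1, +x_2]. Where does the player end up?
(-1, -2, 1, 4, -1, -3)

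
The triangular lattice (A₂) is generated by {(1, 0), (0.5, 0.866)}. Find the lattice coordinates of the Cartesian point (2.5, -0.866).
3b₁ - b₂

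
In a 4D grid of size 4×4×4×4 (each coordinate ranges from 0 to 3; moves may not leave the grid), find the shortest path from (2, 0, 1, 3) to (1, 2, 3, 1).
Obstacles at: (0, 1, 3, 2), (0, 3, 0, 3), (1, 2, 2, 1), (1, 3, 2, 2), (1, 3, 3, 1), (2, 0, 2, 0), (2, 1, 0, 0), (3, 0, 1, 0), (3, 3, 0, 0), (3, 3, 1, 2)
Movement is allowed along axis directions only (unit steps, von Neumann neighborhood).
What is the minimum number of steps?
7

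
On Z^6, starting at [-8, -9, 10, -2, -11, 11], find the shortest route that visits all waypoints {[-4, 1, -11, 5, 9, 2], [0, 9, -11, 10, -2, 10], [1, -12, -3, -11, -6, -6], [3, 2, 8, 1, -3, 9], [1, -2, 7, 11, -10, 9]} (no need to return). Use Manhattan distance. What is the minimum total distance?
200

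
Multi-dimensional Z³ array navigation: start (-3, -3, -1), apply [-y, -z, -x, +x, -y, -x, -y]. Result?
(-4, -6, -2)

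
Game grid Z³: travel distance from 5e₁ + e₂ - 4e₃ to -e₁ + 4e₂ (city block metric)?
13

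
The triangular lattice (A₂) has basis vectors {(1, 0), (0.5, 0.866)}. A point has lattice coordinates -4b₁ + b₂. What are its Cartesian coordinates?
(-3.5, 0.866)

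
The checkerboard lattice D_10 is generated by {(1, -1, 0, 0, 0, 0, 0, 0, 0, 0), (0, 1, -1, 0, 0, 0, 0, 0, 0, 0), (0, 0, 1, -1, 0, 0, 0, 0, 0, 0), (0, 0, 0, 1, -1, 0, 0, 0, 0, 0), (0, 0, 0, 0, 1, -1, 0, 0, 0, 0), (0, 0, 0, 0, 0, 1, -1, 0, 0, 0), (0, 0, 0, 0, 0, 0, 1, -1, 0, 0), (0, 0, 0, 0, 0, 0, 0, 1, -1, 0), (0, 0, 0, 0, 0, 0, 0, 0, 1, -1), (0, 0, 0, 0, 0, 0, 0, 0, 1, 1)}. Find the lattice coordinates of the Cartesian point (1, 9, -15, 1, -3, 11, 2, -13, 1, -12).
b₁ + 10b₂ - 5b₃ - 4b₄ - 7b₅ + 4b₆ + 6b₇ - 7b₈ + 3b₉ - 9b₁₀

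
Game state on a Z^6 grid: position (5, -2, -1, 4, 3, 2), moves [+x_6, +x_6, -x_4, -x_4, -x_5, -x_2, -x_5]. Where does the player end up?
(5, -3, -1, 2, 1, 4)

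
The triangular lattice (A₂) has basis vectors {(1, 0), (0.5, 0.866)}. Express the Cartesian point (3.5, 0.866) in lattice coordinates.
3b₁ + b₂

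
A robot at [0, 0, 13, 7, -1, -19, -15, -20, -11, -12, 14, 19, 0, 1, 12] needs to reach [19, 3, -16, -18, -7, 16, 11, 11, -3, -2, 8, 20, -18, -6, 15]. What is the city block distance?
227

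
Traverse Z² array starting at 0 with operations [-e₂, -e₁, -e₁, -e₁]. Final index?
(-3, -1)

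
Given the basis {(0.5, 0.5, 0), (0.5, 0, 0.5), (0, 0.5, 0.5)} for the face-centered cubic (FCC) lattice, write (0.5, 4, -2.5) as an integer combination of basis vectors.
7b₁ - 6b₂ + b₃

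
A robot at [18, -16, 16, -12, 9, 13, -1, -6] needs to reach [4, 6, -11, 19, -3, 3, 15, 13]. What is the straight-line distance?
56.8419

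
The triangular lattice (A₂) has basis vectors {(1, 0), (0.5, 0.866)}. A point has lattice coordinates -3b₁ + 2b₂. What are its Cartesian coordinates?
(-2, 1.732)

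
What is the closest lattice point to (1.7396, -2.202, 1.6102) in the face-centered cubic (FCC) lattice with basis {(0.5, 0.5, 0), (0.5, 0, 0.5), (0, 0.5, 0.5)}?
(1.5, -2, 1.5)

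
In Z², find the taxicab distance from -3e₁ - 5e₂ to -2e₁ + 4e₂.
10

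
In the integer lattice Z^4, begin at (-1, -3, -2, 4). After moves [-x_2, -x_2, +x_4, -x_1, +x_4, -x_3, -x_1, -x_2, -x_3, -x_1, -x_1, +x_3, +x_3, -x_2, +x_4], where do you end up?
(-5, -7, -2, 7)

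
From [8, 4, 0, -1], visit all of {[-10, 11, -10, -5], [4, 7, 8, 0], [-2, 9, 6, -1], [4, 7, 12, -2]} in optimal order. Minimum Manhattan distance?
67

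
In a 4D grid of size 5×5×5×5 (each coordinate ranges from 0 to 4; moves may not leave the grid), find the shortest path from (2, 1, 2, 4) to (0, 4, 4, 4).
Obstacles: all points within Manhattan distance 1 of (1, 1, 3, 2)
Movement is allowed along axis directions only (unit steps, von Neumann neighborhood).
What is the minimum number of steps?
7
(one shortest path: (2, 1, 2, 4) → (1, 1, 2, 4) → (0, 1, 2, 4) → (0, 2, 2, 4) → (0, 3, 2, 4) → (0, 4, 2, 4) → (0, 4, 3, 4) → (0, 4, 4, 4))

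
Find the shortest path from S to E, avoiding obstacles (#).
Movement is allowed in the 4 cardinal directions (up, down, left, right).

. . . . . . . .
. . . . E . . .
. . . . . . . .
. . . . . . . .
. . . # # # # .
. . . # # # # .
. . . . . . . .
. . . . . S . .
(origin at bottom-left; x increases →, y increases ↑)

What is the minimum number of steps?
11
(one shortest path: (5, 0) → (4, 0) → (3, 0) → (2, 0) → (2, 1) → (2, 2) → (2, 3) → (2, 4) → (3, 4) → (4, 4) → (4, 5) → (4, 6))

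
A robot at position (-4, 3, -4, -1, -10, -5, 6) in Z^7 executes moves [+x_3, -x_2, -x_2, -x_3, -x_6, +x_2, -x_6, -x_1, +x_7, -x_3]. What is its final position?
(-5, 2, -5, -1, -10, -7, 7)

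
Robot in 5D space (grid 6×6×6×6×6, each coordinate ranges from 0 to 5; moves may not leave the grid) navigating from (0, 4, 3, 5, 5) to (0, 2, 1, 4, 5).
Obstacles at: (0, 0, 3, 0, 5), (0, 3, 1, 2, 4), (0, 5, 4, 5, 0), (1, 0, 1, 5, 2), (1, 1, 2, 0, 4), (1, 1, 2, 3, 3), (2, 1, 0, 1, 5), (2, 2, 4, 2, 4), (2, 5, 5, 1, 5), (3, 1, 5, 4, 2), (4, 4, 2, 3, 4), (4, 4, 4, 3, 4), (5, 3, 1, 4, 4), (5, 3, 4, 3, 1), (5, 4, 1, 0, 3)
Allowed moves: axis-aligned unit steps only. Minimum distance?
5
(one shortest path: (0, 4, 3, 5, 5) → (0, 3, 3, 5, 5) → (0, 2, 3, 5, 5) → (0, 2, 2, 5, 5) → (0, 2, 1, 5, 5) → (0, 2, 1, 4, 5))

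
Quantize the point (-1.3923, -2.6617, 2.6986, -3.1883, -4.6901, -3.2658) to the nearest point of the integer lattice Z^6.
(-1, -3, 3, -3, -5, -3)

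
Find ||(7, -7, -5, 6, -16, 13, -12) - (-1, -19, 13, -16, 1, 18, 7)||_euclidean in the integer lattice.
41.1218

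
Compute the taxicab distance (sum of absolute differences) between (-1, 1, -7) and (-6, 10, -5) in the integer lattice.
16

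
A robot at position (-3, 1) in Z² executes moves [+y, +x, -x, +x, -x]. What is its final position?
(-3, 2)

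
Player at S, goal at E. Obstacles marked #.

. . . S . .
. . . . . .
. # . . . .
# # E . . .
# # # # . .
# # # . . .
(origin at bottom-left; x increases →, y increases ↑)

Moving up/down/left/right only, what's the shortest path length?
4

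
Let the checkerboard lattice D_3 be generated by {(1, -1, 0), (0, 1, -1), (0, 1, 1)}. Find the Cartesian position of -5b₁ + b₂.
(-5, 6, -1)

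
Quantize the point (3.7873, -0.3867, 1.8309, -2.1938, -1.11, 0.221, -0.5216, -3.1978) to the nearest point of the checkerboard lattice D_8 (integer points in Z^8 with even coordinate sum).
(4, 0, 2, -2, -1, 0, 0, -3)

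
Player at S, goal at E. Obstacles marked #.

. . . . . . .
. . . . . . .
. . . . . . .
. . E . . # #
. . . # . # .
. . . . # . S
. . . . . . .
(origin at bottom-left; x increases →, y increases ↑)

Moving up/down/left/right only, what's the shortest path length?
8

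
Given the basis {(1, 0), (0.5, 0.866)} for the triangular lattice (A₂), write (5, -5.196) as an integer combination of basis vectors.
8b₁ - 6b₂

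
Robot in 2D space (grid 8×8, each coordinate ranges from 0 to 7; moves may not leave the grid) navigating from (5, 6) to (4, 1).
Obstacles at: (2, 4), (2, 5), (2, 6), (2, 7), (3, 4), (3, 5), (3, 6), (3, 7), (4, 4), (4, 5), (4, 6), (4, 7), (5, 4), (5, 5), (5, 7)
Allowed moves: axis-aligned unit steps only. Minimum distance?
8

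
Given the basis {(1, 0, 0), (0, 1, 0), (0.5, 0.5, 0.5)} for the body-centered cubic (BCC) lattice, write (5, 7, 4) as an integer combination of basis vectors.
b₁ + 3b₂ + 8b₃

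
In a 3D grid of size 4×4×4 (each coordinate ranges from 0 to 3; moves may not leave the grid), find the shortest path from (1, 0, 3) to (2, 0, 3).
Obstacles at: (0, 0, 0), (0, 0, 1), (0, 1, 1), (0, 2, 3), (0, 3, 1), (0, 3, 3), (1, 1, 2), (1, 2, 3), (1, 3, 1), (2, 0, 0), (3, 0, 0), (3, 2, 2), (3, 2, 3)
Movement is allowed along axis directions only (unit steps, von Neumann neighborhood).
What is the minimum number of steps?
1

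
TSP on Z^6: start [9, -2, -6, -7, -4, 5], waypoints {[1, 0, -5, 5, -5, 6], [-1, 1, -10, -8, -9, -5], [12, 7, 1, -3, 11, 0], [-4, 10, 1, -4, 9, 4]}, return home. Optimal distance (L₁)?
184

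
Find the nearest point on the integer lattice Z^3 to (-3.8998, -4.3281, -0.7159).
(-4, -4, -1)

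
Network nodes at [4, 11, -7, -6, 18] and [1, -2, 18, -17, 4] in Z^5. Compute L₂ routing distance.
33.4664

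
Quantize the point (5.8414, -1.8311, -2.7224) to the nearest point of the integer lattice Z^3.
(6, -2, -3)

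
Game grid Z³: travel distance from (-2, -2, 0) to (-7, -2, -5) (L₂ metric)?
7.07107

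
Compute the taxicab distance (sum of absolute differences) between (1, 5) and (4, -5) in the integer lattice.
13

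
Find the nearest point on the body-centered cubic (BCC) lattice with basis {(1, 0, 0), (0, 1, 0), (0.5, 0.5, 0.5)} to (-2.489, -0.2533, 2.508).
(-2.5, -0.5, 2.5)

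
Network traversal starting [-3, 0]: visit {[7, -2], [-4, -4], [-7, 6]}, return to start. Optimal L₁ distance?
48
(one optimal route: (-3, 0) → (7, -2) → (-4, -4) → (-7, 6) → (-3, 0))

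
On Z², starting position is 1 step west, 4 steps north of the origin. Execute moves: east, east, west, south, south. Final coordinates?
(0, 2)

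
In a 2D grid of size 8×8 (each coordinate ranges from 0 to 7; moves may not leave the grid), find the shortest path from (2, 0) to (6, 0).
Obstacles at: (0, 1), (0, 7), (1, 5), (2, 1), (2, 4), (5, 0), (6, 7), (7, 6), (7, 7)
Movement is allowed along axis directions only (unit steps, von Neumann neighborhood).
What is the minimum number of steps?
6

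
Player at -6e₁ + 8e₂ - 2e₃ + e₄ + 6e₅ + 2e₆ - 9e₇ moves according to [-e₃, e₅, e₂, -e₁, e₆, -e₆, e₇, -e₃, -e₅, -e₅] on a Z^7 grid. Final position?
(-7, 9, -4, 1, 5, 2, -8)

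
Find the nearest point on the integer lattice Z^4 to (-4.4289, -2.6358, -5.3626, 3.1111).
(-4, -3, -5, 3)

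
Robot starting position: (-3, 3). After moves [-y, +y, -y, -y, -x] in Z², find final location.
(-4, 1)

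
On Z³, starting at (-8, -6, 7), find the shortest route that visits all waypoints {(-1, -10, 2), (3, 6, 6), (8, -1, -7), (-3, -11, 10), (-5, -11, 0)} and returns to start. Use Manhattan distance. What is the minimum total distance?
108
(one optimal route: (-8, -6, 7) → (3, 6, 6) → (8, -1, -7) → (-1, -10, 2) → (-5, -11, 0) → (-3, -11, 10) → (-8, -6, 7))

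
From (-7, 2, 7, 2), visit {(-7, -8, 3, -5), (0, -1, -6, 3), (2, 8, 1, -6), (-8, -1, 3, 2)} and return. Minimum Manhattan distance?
102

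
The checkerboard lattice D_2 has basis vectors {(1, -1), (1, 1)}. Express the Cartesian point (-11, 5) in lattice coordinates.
-8b₁ - 3b₂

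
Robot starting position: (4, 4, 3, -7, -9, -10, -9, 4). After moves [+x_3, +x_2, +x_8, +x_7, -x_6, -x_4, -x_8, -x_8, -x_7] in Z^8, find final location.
(4, 5, 4, -8, -9, -11, -9, 3)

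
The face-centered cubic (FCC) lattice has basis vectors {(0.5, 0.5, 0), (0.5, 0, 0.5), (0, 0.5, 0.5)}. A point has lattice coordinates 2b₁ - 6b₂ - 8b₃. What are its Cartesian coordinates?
(-2, -3, -7)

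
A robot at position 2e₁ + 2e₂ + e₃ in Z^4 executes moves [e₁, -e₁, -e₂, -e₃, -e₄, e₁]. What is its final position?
(3, 1, 0, -1)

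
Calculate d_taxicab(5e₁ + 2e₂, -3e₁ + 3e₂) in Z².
9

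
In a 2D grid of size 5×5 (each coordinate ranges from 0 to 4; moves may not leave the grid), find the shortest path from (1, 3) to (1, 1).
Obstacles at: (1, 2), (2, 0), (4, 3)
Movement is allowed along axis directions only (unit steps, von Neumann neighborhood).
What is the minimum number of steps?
4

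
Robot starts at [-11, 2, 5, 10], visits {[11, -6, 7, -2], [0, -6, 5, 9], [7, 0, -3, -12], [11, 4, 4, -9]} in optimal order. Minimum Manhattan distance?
82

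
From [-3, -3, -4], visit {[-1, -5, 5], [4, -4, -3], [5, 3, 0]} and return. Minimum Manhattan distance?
52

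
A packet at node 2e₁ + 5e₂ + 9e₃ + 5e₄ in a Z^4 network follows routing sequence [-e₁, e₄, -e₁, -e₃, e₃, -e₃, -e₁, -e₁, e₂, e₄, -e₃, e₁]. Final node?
(-1, 6, 7, 7)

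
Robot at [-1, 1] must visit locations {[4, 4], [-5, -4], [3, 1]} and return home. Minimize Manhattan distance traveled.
34
(one optimal route: (-1, 1) → (4, 4) → (3, 1) → (-5, -4) → (-1, 1))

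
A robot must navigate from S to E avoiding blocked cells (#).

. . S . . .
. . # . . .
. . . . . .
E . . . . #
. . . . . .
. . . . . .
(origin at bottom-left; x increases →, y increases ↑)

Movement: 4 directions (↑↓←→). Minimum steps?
5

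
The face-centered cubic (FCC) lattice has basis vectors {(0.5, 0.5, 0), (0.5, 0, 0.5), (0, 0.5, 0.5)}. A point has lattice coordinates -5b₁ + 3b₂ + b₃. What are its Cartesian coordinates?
(-1, -2, 2)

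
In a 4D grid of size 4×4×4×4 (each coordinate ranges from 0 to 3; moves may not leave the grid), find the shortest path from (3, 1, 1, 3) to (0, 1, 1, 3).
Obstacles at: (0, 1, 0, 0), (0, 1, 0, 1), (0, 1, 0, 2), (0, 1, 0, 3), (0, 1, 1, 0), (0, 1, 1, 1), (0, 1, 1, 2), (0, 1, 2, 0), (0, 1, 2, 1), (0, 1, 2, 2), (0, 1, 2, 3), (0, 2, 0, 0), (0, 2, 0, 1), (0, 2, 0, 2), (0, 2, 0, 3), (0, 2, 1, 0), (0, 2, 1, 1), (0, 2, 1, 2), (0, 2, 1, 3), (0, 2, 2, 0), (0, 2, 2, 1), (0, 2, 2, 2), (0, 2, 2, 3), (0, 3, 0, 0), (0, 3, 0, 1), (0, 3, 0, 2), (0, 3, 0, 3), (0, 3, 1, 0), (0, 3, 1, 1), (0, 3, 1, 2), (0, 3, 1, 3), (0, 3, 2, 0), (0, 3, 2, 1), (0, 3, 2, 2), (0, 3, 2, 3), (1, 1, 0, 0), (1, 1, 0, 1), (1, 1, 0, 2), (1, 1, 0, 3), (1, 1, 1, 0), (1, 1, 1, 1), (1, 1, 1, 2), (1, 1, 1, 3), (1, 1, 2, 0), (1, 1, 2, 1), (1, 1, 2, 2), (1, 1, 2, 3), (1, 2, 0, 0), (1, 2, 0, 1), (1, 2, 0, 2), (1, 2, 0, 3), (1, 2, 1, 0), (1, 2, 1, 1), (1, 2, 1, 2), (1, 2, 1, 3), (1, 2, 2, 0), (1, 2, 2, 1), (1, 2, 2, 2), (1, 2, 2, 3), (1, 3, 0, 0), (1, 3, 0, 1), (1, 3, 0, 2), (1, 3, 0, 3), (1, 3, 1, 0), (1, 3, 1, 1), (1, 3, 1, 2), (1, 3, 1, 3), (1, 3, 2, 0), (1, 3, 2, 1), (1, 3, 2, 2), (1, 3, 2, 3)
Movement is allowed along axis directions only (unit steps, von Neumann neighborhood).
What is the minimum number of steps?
5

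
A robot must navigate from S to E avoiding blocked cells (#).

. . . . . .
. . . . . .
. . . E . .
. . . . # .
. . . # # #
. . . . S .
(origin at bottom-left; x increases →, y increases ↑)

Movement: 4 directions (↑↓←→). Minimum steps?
6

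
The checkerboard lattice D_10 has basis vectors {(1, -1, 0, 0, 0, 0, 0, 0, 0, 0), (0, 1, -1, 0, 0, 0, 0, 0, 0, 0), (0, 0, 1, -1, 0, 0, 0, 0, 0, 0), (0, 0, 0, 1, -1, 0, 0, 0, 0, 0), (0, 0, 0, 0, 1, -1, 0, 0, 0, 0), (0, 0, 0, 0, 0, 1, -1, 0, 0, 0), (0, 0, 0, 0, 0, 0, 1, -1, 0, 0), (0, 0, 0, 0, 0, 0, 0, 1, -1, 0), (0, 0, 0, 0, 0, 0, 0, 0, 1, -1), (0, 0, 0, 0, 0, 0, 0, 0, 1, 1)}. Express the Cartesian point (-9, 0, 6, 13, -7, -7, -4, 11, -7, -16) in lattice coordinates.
-9b₁ - 9b₂ - 3b₃ + 10b₄ + 3b₅ - 4b₆ - 8b₇ + 3b₈ + 6b₉ - 10b₁₀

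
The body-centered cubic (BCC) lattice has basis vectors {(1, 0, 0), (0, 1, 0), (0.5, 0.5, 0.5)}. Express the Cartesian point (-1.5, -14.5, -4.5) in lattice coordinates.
3b₁ - 10b₂ - 9b₃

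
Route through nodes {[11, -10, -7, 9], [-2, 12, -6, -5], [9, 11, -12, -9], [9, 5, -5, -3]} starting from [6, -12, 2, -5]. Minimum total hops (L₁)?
102
(one optimal route: (6, -12, 2, -5) → (11, -10, -7, 9) → (9, 5, -5, -3) → (9, 11, -12, -9) → (-2, 12, -6, -5))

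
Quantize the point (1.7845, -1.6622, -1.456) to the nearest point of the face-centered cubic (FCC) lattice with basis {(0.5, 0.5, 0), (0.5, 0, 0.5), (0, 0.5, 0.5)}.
(2, -1.5, -1.5)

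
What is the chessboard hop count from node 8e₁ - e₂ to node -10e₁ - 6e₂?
18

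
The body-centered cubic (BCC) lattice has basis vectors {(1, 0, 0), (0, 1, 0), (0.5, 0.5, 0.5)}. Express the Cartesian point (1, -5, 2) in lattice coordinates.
-b₁ - 7b₂ + 4b₃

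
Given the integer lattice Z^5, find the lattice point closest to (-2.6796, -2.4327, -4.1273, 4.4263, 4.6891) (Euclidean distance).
(-3, -2, -4, 4, 5)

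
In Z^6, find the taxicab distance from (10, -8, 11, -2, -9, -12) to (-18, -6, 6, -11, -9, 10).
66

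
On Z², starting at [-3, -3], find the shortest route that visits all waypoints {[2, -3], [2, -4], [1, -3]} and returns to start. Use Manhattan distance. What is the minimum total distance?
12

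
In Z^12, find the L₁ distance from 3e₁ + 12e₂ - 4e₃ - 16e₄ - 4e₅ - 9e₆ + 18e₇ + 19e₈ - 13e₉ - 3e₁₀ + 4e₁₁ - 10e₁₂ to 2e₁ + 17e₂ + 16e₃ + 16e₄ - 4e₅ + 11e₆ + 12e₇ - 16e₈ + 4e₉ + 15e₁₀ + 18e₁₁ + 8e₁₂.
186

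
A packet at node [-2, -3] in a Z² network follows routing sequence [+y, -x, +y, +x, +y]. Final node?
(-2, 0)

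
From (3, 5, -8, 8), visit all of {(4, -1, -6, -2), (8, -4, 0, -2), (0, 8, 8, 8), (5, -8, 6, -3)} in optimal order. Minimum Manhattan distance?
80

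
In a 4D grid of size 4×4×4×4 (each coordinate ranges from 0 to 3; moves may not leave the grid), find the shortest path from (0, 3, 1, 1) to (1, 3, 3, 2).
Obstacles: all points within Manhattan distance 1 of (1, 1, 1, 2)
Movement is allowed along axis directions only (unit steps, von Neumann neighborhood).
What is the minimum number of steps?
4
(one shortest path: (0, 3, 1, 1) → (1, 3, 1, 1) → (1, 3, 2, 1) → (1, 3, 3, 1) → (1, 3, 3, 2))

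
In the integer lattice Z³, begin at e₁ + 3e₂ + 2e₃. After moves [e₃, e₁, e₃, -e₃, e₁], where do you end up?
(3, 3, 3)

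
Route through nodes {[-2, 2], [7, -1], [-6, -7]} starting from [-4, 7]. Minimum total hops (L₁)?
38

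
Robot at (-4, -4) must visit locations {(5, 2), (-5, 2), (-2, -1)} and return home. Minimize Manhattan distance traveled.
32
(one optimal route: (-4, -4) → (-5, 2) → (5, 2) → (-2, -1) → (-4, -4))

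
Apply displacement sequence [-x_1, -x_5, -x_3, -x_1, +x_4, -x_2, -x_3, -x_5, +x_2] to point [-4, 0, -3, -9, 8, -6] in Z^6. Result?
(-6, 0, -5, -8, 6, -6)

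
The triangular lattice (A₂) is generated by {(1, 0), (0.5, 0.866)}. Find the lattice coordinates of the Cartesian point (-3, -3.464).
-b₁ - 4b₂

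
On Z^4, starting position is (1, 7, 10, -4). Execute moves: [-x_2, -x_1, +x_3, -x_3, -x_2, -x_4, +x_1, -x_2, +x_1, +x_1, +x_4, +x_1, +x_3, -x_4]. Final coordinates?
(4, 4, 11, -5)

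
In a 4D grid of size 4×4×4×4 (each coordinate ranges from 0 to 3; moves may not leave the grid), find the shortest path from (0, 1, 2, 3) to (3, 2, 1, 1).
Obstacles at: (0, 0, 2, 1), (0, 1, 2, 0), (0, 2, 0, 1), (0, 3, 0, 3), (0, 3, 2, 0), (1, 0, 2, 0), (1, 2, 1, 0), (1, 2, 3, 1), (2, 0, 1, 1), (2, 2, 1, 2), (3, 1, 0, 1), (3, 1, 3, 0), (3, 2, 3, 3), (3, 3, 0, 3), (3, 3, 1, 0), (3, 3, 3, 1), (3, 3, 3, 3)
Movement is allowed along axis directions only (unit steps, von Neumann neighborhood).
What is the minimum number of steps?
7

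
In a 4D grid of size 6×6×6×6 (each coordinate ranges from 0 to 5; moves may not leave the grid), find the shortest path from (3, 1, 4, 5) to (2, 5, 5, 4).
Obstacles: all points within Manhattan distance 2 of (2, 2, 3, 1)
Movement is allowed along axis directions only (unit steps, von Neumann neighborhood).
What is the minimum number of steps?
7
(one shortest path: (3, 1, 4, 5) → (2, 1, 4, 5) → (2, 2, 4, 5) → (2, 3, 4, 5) → (2, 4, 4, 5) → (2, 5, 4, 5) → (2, 5, 5, 5) → (2, 5, 5, 4))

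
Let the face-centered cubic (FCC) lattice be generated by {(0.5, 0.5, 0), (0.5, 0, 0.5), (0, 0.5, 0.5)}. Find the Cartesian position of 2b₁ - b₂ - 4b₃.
(0.5, -1, -2.5)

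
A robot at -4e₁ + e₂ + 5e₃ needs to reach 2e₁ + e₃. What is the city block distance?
11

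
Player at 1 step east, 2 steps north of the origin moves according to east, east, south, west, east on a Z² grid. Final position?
(3, 1)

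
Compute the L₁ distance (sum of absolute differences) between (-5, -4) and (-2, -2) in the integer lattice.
5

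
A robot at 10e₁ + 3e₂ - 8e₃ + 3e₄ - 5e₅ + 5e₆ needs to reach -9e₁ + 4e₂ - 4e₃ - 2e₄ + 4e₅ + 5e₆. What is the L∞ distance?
19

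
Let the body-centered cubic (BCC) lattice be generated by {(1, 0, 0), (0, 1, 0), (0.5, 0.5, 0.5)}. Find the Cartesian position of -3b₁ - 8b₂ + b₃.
(-2.5, -7.5, 0.5)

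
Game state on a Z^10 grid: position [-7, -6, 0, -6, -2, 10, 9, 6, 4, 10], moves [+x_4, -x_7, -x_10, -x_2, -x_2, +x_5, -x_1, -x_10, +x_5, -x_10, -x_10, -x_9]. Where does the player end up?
(-8, -8, 0, -5, 0, 10, 8, 6, 3, 6)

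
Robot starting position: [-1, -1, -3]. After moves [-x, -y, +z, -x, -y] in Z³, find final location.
(-3, -3, -2)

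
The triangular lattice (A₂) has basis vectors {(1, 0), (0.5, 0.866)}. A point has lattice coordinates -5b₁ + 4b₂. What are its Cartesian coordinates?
(-3, 3.464)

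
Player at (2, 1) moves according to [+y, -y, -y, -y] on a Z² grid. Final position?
(2, -1)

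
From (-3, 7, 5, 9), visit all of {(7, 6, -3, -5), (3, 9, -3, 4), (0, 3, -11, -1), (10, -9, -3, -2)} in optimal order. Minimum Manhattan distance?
86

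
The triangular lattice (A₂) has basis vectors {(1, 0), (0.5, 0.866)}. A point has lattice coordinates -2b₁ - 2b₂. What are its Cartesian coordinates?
(-3, -1.732)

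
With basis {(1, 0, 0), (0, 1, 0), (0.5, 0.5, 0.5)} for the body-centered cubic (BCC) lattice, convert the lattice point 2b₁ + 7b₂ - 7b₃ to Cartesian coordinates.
(-1.5, 3.5, -3.5)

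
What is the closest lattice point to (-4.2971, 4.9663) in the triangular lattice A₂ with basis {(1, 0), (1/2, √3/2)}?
(-4, 5.196)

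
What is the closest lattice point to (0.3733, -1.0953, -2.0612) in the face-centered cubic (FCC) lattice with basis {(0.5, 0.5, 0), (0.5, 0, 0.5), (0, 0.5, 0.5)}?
(0, -1, -2)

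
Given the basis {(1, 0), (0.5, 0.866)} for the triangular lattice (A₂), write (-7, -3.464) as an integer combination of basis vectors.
-5b₁ - 4b₂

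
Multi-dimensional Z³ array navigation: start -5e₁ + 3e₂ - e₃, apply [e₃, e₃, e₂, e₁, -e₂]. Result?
(-4, 3, 1)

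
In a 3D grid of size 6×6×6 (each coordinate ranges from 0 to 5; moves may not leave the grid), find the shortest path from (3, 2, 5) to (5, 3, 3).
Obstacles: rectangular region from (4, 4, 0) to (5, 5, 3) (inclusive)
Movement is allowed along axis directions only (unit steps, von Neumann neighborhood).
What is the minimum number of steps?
5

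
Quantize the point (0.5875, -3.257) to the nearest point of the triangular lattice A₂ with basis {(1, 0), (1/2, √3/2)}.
(1, -3.464)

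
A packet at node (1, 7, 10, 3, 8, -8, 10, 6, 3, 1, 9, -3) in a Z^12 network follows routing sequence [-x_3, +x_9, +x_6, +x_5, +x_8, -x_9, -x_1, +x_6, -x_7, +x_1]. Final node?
(1, 7, 9, 3, 9, -6, 9, 7, 3, 1, 9, -3)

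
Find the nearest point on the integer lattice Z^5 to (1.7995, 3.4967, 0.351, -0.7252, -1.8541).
(2, 3, 0, -1, -2)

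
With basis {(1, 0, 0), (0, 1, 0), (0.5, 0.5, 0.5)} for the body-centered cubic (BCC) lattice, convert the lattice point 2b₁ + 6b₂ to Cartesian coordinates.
(2, 6, 0)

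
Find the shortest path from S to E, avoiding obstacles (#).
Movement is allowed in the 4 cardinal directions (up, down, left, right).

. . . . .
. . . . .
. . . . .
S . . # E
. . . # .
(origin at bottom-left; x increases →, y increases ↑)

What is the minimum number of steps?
6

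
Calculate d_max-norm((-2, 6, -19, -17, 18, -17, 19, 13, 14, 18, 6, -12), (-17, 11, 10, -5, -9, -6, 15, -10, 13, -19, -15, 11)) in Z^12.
37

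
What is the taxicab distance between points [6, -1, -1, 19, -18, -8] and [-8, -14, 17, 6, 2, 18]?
104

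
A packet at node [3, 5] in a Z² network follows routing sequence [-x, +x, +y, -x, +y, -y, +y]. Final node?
(2, 7)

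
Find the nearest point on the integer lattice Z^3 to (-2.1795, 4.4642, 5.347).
(-2, 4, 5)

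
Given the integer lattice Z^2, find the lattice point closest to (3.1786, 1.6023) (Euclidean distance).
(3, 2)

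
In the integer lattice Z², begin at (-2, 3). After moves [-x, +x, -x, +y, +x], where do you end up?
(-2, 4)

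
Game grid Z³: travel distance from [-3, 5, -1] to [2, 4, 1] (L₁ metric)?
8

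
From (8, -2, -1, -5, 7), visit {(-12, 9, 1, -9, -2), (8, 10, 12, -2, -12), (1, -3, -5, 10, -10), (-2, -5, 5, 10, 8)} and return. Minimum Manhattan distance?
214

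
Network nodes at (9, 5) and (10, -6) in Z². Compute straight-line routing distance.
11.0454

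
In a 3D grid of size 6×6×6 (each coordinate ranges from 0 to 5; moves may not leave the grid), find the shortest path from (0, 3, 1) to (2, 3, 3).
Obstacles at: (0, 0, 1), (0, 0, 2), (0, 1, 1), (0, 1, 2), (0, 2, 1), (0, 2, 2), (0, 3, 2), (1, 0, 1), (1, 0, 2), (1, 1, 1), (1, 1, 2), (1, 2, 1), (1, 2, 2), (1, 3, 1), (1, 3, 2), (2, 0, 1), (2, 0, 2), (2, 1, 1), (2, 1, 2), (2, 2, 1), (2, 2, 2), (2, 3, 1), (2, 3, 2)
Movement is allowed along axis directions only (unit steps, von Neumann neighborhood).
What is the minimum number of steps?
6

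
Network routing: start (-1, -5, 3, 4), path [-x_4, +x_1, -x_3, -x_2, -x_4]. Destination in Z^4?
(0, -6, 2, 2)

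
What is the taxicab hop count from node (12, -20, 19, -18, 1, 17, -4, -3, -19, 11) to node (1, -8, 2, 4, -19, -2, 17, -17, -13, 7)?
146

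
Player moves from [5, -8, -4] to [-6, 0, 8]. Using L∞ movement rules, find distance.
12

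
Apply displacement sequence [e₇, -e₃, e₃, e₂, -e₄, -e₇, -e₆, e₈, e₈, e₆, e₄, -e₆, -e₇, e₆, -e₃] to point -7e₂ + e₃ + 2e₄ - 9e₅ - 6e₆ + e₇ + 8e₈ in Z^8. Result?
(0, -6, 0, 2, -9, -6, 0, 10)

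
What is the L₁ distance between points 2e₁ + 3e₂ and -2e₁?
7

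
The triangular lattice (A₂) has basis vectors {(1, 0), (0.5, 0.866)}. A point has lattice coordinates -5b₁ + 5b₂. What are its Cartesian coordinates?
(-2.5, 4.33)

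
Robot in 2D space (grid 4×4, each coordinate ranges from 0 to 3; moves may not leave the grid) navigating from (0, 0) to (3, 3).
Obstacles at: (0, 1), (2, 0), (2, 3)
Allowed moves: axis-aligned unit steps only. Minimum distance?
6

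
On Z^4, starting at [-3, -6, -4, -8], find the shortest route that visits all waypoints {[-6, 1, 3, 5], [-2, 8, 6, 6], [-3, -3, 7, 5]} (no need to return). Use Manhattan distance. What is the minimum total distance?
53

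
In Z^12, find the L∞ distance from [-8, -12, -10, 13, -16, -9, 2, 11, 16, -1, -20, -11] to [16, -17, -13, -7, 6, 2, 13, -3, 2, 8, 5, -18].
25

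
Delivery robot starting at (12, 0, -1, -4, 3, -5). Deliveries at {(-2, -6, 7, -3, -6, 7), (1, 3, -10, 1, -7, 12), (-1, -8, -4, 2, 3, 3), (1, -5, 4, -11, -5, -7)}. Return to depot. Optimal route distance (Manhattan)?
184
(one optimal route: (12, 0, -1, -4, 3, -5) → (-1, -8, -4, 2, 3, 3) → (1, 3, -10, 1, -7, 12) → (-2, -6, 7, -3, -6, 7) → (1, -5, 4, -11, -5, -7) → (12, 0, -1, -4, 3, -5))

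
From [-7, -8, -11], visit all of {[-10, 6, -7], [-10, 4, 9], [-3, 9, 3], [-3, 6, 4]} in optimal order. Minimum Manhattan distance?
57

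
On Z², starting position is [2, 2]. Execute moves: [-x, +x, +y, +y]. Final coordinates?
(2, 4)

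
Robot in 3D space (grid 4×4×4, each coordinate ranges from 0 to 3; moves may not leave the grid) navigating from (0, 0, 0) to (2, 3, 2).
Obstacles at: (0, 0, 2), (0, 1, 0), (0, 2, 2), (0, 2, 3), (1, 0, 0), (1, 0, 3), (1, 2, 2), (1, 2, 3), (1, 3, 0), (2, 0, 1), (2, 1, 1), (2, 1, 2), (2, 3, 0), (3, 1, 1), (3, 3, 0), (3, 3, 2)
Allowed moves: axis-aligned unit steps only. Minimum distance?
7
(one shortest path: (0, 0, 0) → (0, 0, 1) → (1, 0, 1) → (1, 1, 1) → (1, 2, 1) → (2, 2, 1) → (2, 3, 1) → (2, 3, 2))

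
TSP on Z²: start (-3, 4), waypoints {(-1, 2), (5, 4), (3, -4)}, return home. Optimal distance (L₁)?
32
(one optimal route: (-3, 4) → (-1, 2) → (3, -4) → (5, 4) → (-3, 4))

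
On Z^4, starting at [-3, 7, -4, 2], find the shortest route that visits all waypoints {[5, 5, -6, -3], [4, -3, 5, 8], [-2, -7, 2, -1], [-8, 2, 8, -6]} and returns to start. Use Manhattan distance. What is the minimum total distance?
126
(one optimal route: (-3, 7, -4, 2) → (5, 5, -6, -3) → (4, -3, 5, 8) → (-2, -7, 2, -1) → (-8, 2, 8, -6) → (-3, 7, -4, 2))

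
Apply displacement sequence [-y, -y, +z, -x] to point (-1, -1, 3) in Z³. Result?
(-2, -3, 4)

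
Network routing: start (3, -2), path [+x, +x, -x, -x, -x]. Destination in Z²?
(2, -2)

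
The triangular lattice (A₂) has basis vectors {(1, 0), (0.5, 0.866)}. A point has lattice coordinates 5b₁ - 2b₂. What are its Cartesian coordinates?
(4, -1.732)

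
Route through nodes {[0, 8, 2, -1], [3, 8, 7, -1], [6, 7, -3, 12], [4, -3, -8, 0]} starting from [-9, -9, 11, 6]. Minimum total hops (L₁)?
102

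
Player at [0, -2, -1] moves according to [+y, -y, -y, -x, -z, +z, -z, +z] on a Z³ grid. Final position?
(-1, -3, -1)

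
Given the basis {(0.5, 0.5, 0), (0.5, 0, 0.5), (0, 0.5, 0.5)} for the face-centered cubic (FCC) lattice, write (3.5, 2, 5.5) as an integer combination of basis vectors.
7b₂ + 4b₃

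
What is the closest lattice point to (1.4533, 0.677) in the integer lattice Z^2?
(1, 1)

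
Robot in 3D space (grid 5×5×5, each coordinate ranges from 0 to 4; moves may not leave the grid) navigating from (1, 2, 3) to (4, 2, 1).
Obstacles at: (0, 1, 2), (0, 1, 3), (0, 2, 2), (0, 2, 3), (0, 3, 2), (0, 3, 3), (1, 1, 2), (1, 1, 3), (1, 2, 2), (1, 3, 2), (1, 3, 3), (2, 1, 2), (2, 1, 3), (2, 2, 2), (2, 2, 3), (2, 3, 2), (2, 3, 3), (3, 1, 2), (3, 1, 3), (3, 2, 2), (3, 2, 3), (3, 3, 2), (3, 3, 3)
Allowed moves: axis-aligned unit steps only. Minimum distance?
7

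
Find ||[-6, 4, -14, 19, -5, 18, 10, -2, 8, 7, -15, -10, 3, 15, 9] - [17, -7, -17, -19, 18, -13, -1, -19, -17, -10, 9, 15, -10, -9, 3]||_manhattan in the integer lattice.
291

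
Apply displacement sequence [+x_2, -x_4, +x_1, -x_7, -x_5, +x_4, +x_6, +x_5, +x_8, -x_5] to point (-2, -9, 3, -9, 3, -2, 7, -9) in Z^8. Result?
(-1, -8, 3, -9, 2, -1, 6, -8)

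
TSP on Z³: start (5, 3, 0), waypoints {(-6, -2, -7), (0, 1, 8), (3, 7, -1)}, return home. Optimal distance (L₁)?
70
(one optimal route: (5, 3, 0) → (0, 1, 8) → (-6, -2, -7) → (3, 7, -1) → (5, 3, 0))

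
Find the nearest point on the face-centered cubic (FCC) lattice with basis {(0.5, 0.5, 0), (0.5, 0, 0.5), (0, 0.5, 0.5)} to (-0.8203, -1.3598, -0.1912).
(-1, -1.5, -0.5)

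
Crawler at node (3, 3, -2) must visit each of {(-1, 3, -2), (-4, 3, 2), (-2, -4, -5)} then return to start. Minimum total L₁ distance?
42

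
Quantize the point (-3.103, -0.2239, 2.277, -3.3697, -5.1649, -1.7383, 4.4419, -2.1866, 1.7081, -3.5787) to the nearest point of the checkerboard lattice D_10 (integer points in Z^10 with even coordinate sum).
(-3, 0, 2, -3, -5, -2, 5, -2, 2, -4)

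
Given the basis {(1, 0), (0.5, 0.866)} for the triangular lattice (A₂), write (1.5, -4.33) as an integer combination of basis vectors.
4b₁ - 5b₂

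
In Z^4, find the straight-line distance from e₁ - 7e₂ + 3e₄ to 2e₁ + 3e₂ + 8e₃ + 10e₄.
14.6287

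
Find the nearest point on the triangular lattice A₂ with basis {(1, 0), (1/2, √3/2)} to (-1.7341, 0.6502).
(-1.5, 0.866)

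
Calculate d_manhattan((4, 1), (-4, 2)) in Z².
9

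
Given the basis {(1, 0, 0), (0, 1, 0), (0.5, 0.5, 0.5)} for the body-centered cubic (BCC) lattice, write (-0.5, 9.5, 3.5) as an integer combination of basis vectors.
-4b₁ + 6b₂ + 7b₃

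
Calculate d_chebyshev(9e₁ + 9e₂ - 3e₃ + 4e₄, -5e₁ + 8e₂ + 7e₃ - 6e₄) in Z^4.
14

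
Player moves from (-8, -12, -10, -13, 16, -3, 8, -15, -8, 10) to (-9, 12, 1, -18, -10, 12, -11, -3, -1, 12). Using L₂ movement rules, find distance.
46.7119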